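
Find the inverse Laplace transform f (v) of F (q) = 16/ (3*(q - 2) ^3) 8*v^2*exp (2*v) /3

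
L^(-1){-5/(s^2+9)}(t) -5*sin(3*t)/3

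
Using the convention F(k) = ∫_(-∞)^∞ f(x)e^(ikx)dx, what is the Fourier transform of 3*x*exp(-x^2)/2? 3*I*sqrt(pi)*k*exp(-k^2/4)/4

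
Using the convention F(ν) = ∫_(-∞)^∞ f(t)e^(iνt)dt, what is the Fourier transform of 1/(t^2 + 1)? pi*exp(-Abs(ν))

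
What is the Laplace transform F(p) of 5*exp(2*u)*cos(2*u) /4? 5*(p - 2) /(4*((p - 2) ^2 + 4) ) 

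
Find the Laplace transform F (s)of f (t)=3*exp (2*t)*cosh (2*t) 3*(s - 2)/ (s*(s - 4))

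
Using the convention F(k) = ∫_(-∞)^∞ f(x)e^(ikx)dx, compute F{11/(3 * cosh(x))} 11 * pi/(3 * cosh(pi * k/2))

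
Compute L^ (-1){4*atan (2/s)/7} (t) 4*sin (2*t)/ (7*t)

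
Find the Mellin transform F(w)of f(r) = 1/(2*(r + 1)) pi*csc(pi*w)/2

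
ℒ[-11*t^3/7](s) -66/(7*s^4)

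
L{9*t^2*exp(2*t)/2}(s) 9/(s - 2)^3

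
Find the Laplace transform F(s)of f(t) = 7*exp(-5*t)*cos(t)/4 7*(s + 5)/(4*((s + 5)^2 + 1))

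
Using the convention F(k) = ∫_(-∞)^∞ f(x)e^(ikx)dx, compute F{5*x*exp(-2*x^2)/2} 5*sqrt(2)*I*sqrt(pi)*k*exp(-k^2/8)/16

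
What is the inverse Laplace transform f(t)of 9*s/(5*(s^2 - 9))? 9*cosh(3*t)/5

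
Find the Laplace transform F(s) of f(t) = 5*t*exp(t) 5/(s - 1) ^2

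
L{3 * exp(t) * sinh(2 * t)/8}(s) 3/(4 * ((s - 1)^2 - 4))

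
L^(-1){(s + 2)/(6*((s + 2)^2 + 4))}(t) exp(-2*t)*cos(2*t)/6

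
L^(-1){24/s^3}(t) 12*t^2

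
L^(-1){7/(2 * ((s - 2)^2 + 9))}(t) 7 * exp(2 * t) * sin(3 * t)/6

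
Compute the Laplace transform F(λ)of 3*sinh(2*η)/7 6/(7*(λ^2-4))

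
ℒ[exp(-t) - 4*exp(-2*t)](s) 1/(s + 1) - 4/(s + 2)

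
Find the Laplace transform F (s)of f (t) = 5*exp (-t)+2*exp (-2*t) 2/ (s+2)+5/ (s+1)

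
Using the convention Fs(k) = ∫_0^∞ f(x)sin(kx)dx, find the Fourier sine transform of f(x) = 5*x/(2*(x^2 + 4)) 5*pi*exp(-2*k)/4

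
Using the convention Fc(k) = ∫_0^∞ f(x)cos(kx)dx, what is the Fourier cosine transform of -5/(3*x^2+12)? -5*pi*exp(-2*k)/12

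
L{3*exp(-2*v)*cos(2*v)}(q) 3*(q + 2)/((q + 2)^2 + 4)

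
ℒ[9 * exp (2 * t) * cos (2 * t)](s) 9 * (s - 2)/ ( (s - 2)^2 + 4)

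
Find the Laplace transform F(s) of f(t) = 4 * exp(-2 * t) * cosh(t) 4 * (s + 2) /((s + 2) ^2 - 1) 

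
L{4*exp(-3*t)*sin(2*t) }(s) 8/((s + 3) ^2 + 4) 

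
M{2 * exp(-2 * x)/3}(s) 2^(1 - s) * gamma(s)/3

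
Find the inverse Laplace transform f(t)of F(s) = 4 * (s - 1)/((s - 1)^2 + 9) 4 * exp(t) * cos(3 * t)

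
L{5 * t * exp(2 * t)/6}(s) 5/(6 * (s - 2)^2)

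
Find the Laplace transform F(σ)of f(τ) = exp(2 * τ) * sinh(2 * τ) 2/(σ * (σ - 4))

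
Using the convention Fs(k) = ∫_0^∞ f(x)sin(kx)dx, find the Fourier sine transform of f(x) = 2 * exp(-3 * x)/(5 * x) 2 * atan(k/3)/5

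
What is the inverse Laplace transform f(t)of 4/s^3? 2*t^2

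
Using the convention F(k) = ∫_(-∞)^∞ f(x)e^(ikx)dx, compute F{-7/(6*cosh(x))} -7*pi/(6*cosh(pi*k/2))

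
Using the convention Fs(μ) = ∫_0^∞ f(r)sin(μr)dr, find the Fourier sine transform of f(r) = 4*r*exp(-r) 8*μ/(μ^2 + 1)^2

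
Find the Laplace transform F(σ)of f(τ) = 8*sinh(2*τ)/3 16/(3*(σ^2 - 4))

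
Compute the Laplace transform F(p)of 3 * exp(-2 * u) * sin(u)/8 3/(8 * ((p + 2)^2 + 1))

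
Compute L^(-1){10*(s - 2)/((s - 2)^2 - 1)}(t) 10*exp(2*t)*cosh(t)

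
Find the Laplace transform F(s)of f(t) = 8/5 8/(5*s)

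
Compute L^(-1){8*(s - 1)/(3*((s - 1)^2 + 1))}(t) 8*exp(t)*cos(t)/3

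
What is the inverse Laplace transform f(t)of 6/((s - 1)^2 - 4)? 3 * exp(t) * sinh(2 * t)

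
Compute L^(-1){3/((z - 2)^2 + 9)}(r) exp(2*r)*sin(3*r)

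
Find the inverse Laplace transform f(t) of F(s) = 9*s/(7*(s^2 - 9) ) 9*cosh(3*t) /7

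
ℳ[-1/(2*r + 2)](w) -pi*csc(pi*w)/2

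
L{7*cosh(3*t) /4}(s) 7*s/(4*(s^2 - 9) ) 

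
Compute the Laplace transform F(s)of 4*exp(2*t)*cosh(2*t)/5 4*(s - 2)/(5*s*(s - 4))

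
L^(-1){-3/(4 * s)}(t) -3/4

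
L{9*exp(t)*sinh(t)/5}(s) 9/(5*s*(s - 2))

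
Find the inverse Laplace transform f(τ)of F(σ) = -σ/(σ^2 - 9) -cosh(3*τ)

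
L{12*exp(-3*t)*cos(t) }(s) 12*(s+3) /((s+3) ^2+1) 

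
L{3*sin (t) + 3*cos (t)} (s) 3*s/ (s^2 + 1) + 3/ (s^2 + 1)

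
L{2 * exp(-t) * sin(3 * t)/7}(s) 6/(7 * ((s + 1)^2 + 9))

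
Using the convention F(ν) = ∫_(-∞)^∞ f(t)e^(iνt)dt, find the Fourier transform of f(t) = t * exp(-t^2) I * sqrt(pi) * ν * exp(-ν^2/4)/2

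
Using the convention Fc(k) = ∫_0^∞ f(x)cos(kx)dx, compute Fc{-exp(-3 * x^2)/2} -sqrt(3) * sqrt(pi) * exp(-k^2/12)/12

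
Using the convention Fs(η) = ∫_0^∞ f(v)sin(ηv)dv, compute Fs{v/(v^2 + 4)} pi * exp(-2 * η)/2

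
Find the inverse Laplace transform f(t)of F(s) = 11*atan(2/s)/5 11*sin(2*t)/(5*t)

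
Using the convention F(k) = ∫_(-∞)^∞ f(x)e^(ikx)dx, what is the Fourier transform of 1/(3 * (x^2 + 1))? pi * exp(-Abs(k))/3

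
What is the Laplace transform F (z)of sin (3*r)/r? atan (3/z)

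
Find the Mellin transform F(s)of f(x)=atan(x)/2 -pi * sec(pi * s/2)/(4 * s)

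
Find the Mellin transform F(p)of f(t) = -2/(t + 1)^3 -pi*(p - 2)*(p - 1)/sin(pi*p)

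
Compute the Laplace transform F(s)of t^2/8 1/(4*s^3)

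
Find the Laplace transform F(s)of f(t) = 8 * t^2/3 16/(3 * s^3)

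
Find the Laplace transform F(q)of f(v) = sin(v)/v atan(1/q)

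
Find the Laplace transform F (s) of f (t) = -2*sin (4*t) -8/ (s^2 + 16) 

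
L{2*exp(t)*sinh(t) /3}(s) 2/(3*s*(s - 2) ) 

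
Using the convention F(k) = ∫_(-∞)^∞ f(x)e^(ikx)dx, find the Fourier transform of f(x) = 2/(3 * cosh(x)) 2 * pi/(3 * cosh(pi * k/2))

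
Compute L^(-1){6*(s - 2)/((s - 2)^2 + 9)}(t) 6*exp(2*t)*cos(3*t)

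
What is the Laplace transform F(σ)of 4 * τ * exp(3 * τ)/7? 4/(7 * (σ - 3)^2)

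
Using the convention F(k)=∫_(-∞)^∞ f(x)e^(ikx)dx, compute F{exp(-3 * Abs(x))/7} 6/(7 * (k^2 + 9))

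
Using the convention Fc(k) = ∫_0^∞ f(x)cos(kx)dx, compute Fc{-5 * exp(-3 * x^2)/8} -5 * sqrt(3) * sqrt(pi) * exp(-k^2/12)/48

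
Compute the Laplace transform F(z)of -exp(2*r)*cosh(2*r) (2 - z)/(z*(z - 4))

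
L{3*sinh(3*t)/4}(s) 9/(4*(s^2 - 9))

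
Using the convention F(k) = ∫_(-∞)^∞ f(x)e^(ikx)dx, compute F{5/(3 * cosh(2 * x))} 5 * pi/(6 * cosh(pi * k/4))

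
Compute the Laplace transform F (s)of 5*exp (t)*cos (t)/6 5*(s - 1)/ (6*( (s - 1)^2 + 1))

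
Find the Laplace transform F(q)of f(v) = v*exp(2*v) (q - 2)^(-2)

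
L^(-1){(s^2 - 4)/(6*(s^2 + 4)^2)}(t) t*cos(2*t)/6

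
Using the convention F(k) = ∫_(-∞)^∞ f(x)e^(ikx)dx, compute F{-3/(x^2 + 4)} -3 * pi * exp(-2 * Abs(k))/2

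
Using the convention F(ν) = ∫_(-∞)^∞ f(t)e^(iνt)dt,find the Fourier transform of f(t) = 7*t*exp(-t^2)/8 7*I*sqrt(pi)*ν*exp(-ν^2/4)/16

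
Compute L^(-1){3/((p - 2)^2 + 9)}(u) exp(2*u)*sin(3*u)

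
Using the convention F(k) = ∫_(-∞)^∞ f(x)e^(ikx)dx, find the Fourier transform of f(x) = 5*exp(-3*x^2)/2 5*sqrt(3)*sqrt(pi)*exp(-k^2/12)/6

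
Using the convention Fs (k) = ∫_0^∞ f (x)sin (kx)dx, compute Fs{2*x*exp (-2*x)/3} 8*k/ (3*(k^2+4)^2)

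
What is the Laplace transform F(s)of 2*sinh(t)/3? 2/(3*(s^2 - 1))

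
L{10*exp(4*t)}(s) 10/(s - 4)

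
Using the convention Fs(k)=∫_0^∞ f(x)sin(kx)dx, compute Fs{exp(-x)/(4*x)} atan(k)/4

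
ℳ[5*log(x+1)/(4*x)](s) -5*pi*csc(pi*s)/(4*s - 4)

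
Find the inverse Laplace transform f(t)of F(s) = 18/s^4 3 * t^3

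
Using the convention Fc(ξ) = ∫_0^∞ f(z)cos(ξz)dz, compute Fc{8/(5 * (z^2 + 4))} 2 * pi * exp(-2 * ξ)/5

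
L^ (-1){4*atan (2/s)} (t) 4*sin (2*t)/t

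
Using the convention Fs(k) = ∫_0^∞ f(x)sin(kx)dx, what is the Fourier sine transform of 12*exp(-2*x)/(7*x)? 12*atan(k/2)/7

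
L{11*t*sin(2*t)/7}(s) 44*s/(7*(s^2 + 4)^2)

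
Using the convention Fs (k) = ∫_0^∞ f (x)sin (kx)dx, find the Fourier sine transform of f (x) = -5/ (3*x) -5*pi/6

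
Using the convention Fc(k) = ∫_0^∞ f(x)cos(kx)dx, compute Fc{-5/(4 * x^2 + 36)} -5 * pi * exp(-3 * k)/24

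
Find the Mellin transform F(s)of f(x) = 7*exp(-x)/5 7*gamma(s)/5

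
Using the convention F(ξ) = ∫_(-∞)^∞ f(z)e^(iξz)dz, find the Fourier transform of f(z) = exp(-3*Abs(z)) 6/(ξ^2 + 9)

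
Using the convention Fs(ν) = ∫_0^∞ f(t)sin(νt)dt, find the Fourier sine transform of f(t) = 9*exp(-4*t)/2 9*ν/(2*(ν^2 + 16))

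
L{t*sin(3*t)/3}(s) 2*s/(s^2 + 9)^2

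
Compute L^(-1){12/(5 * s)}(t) 12/5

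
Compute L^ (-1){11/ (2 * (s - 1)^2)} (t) 11 * t * exp (t)/2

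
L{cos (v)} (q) q/ (q^2 + 1)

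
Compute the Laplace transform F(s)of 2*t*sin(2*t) 8*s/(s^2 + 4)^2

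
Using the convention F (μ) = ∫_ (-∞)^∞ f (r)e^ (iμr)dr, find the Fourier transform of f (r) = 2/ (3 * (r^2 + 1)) 2 * pi * exp (-Abs (μ))/3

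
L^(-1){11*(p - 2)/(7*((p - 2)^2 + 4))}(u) 11*exp(2*u)*cos(2*u)/7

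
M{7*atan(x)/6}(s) -7*pi*sec(pi*s/2)/(12*s)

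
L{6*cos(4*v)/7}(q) 6*q/(7*(q^2 + 16))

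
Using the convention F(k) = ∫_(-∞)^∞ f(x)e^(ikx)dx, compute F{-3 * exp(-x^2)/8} -3 * sqrt(pi) * exp(-k^2/4)/8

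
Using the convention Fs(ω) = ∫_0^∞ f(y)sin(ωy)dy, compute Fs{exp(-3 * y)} ω/(ω^2 + 9)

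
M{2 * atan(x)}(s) -pi * sec(pi * s/2)/s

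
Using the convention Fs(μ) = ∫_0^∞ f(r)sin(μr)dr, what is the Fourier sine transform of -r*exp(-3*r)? -6*μ/(μ^2 + 9)^2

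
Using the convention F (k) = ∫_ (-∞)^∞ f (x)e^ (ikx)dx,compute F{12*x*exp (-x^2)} 6*I*sqrt (pi)*k*exp (-k^2/4)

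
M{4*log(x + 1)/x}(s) -4*pi*csc(pi*s)/(s - 1)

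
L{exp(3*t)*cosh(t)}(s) (s - 3)/((s - 3)^2-1)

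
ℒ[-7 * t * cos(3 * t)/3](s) 7 * (9 - s^2)/(3 * (s^2 + 9)^2)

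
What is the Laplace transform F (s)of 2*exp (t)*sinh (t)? 2/ (s*(s - 2))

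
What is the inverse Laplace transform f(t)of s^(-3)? t^2/2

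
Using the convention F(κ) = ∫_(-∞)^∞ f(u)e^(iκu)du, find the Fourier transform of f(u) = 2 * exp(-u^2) 2 * sqrt(pi) * exp(-κ^2/4)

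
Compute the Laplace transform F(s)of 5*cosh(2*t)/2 5*s/(2*(s^2-4))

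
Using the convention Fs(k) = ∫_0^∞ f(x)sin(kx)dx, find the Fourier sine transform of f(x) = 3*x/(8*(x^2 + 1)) 3*pi*exp(-k)/16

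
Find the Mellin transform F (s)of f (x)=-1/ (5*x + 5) -pi*csc (pi*s)/5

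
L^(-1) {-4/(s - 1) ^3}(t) -2*t^2*exp(t) 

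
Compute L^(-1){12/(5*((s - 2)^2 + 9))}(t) 4*exp(2*t)*sin(3*t)/5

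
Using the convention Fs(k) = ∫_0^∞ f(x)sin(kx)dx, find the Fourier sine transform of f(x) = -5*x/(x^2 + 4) -5*pi*exp(-2*k)/2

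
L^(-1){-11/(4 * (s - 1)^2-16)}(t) -11 * exp(t) * sinh(2 * t)/8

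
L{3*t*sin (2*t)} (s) 12*s/ (s^2 + 4)^2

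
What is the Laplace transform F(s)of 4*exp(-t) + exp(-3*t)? 1/(s + 3) + 4/(s + 1)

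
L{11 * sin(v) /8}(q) 11/(8 * (q^2 + 1) ) 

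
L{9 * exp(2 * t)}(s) 9/(s - 2)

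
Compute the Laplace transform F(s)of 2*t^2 4/s^3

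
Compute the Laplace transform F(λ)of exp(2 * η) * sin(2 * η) 2/((λ - 2)^2+4)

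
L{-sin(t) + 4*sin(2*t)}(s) 8/(s^2 + 4) - 1/(s^2 + 1)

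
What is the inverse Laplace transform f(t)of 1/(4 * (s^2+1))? sin(t)/4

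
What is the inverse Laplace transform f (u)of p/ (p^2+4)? cos (2*u)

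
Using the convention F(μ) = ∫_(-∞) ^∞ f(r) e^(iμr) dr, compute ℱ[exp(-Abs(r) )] 2/(μ^2 + 1) 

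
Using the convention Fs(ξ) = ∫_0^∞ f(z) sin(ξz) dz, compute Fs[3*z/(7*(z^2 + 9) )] 3*pi*exp(-3*ξ) /14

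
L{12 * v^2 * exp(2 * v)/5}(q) 24/(5 * (q - 2)^3)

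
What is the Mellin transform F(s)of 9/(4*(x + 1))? 9*pi*csc(pi*s)/4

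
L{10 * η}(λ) 10/λ^2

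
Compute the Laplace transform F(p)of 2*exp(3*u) 2/(p - 3)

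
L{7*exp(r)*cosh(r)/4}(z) 7*(z - 1)/(4*z*(z - 2))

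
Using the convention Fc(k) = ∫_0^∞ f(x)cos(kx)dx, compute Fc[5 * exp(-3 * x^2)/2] 5 * sqrt(3) * sqrt(pi) * exp(-k^2/12)/12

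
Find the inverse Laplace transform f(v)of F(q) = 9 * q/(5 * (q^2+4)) 9 * cos(2 * v)/5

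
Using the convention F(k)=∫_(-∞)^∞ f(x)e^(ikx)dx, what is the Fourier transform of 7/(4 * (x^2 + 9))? 7 * pi * exp(-3 * Abs(k))/12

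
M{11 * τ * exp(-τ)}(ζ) 11 * gamma(ζ + 1)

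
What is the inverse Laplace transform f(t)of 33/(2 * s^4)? 11 * t^3/4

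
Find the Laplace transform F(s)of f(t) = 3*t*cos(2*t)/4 3*(s^2 - 4)/(4*(s^2 + 4)^2)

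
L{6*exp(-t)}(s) 6/(s + 1)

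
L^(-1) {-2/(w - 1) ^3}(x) -x^2 * exp(x) 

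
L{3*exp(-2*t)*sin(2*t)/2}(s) 3/((s + 2)^2 + 4)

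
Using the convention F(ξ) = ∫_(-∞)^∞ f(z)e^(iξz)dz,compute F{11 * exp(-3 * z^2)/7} 11 * sqrt(3) * sqrt(pi) * exp(-ξ^2/12)/21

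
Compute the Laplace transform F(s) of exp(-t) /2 1/(2*(s + 1) ) 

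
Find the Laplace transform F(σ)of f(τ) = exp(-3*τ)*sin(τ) 1/((σ + 3)^2 + 1)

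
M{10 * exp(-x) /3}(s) 10 * gamma(s) /3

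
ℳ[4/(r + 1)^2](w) -4*pi*(w - 1)/sin(pi*w)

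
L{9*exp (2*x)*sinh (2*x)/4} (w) 9/ (2*w*(w - 4))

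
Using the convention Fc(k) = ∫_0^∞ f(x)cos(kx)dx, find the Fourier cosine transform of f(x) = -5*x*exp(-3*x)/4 5*(k^2 - 9)/(4*(k^2 + 9)^2)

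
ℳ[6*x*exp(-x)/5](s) 6*gamma(s + 1)/5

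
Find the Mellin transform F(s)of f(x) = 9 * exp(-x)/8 9 * gamma(s)/8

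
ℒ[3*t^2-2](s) 6/s^3-2/s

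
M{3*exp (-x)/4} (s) 3*gamma (s)/4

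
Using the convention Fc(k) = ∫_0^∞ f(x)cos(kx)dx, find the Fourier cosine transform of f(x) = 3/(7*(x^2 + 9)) pi*exp(-3*k)/14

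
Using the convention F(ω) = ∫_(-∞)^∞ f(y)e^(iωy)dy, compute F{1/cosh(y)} pi/cosh(pi * ω/2)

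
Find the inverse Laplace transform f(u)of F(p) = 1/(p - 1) exp(u)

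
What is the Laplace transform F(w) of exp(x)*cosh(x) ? (w - 1) /(w*(w - 2) ) 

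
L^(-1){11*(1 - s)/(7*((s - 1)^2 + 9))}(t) -11*exp(t)*cos(3*t)/7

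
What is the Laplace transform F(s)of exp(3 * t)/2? 1/(2 * (s - 3))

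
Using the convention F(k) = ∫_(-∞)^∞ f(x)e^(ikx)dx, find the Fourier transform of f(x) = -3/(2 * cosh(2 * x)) -3 * pi/(4 * cosh(pi * k/4))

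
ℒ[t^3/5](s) 6/(5 * s^4) 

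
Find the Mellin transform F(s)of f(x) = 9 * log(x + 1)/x -9 * pi * csc(pi * s)/(s - 1)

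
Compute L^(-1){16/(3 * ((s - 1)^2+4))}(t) 8 * exp(t) * sin(2 * t)/3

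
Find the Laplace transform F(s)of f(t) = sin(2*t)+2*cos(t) 2*s/(s^2+1)+2/(s^2+4)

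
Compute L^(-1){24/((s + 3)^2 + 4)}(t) 12*exp(-3*t)*sin(2*t)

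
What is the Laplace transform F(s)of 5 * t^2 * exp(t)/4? 5/(2 * (s - 1)^3)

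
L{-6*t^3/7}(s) -36/(7*s^4)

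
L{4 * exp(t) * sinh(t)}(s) 4/(s * (s - 2))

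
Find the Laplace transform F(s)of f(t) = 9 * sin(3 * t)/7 27/(7 * (s^2+9))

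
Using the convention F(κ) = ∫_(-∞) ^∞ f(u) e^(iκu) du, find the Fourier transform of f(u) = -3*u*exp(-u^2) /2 -3*I*sqrt(pi)*κ*exp(-κ^2/4) /4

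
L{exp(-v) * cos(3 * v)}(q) (q+1)/((q+1)^2+9)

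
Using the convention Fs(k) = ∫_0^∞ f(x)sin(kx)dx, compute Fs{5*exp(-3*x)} 5*k/(k^2 + 9)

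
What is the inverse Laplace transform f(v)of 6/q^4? v^3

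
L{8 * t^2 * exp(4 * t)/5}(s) 16/(5 * (s - 4)^3)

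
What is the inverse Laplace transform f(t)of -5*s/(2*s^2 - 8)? -5*cosh(2*t)/2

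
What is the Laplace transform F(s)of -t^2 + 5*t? 5/s^2-2/s^3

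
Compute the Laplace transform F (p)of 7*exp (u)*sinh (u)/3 7/ (3*p*(p - 2))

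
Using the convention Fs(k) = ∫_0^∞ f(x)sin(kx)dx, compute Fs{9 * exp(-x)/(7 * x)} 9 * atan(k)/7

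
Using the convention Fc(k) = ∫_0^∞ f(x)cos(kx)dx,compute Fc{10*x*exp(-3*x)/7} 10*(9 - k^2)/(7*(k^2 + 9)^2)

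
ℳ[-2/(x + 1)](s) -2*pi*csc(pi*s)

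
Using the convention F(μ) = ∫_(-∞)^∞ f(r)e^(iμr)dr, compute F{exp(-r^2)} sqrt(pi) * exp(-μ^2/4)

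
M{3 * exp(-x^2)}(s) 3 * gamma(s/2)/2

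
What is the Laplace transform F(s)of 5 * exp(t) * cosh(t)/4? 5 * (s - 1)/(4 * s * (s - 2))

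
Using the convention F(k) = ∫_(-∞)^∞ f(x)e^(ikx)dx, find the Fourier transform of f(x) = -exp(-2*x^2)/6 -sqrt(2)*sqrt(pi)*exp(-k^2/8)/12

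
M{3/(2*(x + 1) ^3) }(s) 3*pi*(s - 2)*(s - 1) /(4*sin(pi*s) ) 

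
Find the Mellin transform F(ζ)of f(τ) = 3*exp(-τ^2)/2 3*gamma(ζ/2)/4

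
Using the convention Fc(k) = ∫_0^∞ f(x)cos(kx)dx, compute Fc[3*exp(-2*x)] 6/(k^2 + 4)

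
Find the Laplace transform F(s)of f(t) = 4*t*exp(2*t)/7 4/(7*(s - 2)^2)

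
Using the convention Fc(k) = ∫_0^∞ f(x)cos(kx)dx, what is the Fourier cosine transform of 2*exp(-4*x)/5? 8/(5*(k^2 + 16))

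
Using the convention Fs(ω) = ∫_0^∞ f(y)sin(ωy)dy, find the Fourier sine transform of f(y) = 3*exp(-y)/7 3*ω/(7*(ω^2+1))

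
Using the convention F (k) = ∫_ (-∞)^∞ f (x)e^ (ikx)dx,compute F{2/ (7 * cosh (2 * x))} pi/ (7 * cosh (pi * k/4))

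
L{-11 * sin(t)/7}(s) -11/(7 * s^2+7)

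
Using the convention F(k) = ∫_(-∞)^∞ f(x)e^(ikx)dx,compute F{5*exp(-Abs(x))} 10/(k^2 + 1)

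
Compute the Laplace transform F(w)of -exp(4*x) -1/(w - 4)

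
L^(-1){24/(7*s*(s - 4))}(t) 12*exp(2*t)*sinh(2*t)/7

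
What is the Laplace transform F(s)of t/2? 1/(2*s^2)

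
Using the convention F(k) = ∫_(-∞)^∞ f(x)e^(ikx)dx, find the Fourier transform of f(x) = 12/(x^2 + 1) 12*pi*exp(-Abs(k))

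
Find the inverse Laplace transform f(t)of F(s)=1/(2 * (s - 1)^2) t * exp(t)/2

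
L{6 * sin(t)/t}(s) 6 * atan(1/s)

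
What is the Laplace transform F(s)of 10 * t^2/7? 20/(7 * s^3)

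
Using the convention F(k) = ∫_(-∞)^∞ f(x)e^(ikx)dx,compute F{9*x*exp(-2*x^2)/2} 9*sqrt(2)*I*sqrt(pi)*k*exp(-k^2/8)/16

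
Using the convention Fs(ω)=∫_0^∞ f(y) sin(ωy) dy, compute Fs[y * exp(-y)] 2 * ω/(ω^2+1) ^2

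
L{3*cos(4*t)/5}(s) 3*s/(5*(s^2 + 16))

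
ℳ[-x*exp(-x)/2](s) -gamma(s+1)/2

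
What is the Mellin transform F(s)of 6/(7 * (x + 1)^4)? gamma(s) * gamma(4 - s)/7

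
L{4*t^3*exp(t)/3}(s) 8/(s - 1)^4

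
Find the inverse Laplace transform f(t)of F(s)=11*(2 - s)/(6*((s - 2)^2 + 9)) -11*exp(2*t)*cos(3*t)/6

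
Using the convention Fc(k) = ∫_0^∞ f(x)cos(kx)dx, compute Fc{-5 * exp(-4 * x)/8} -5/(2 * k^2 + 32)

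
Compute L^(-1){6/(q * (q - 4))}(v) 3 * exp(2 * v) * sinh(2 * v)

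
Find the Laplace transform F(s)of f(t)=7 7/s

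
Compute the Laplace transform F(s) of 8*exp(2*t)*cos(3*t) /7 8*(s - 2) /(7*((s - 2) ^2+9) ) 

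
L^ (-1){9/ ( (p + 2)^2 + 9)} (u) 3 * exp (-2 * u) * sin (3 * u)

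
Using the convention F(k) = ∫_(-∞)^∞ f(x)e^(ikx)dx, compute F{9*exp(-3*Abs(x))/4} 27/(2*(k^2+9))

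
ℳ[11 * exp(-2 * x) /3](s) 11 * gamma(s) /(3 * 2^s) 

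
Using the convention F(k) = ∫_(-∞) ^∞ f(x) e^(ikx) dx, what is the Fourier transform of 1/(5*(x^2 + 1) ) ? pi*exp(-Abs(k) ) /5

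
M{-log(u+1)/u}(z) pi*csc(pi*z)/(z - 1)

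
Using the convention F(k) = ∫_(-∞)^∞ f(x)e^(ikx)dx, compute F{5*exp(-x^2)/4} 5*sqrt(pi)*exp(-k^2/4)/4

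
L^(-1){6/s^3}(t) 3 * t^2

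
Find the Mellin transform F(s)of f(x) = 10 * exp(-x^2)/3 5 * gamma(s/2)/3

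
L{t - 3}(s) s^(-2) - 3/s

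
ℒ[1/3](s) 1/(3 * s)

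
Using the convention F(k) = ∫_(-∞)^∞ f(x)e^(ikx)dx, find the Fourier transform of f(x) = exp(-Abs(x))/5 2/(5 * (k^2 + 1))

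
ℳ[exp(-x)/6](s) gamma(s)/6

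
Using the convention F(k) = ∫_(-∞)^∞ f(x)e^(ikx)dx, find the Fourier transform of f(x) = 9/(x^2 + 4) 9 * pi * exp(-2 * Abs(k))/2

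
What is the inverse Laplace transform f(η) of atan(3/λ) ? sin(3 * η) /η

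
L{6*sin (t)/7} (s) 6/ (7*(s^2 + 1))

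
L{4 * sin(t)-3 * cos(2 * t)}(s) 4/(s^2 + 1)-3 * s/(s^2 + 4)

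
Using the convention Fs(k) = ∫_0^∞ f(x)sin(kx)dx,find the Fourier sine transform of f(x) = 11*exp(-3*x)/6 11*k/(6*(k^2+9))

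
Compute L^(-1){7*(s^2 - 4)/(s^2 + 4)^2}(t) 7*t*cos(2*t)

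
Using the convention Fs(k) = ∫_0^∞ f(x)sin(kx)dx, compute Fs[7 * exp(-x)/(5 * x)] 7 * atan(k)/5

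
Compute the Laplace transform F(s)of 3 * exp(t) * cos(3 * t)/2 3 * (s - 1)/(2 * ((s - 1)^2+9))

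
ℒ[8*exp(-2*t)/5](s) 8/(5*(s + 2))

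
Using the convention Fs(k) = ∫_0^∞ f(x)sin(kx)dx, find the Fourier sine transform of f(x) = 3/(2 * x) 3 * pi/4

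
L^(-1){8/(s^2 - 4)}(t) 4 * sinh(2 * t)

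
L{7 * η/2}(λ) 7/(2 * λ^2)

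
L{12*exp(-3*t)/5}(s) 12/(5*(s + 3))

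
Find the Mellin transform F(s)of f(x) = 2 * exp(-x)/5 2 * gamma(s)/5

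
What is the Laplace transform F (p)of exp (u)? 1/ (p - 1)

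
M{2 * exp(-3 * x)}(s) 2 * gamma(s)/3^s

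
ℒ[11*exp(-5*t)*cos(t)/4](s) 11*(s + 5)/(4*((s + 5)^2 + 1))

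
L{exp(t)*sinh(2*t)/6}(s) 1/(3*((s - 1)^2 - 4))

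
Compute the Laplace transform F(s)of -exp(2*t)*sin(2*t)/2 -1/((s - 2)^2 + 4)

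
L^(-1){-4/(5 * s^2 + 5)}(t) -4 * sin(t)/5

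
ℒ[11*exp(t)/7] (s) 11/(7*(s - 1))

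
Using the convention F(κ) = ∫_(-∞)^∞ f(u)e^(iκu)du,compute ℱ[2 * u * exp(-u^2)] I * sqrt(pi) * κ * exp(-κ^2/4)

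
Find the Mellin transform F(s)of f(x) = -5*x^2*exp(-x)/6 -5*gamma(s + 2)/6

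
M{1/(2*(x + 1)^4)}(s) gamma(s)*gamma(4 - s)/12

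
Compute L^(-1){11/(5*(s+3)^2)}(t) 11*t*exp(-3*t)/5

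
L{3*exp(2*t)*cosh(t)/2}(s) 3*(s - 2)/(2*((s - 2)^2 - 1))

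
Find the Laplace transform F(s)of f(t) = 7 7/s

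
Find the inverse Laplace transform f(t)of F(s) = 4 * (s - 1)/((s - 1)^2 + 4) 4 * exp(t) * cos(2 * t)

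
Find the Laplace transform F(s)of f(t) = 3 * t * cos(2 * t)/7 3 * (s^2 - 4)/(7 * (s^2 + 4)^2)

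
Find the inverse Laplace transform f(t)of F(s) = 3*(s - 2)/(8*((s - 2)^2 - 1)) 3*exp(2*t)*cosh(t)/8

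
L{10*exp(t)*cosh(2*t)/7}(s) 10*(s - 1)/(7*((s - 1)^2 - 4))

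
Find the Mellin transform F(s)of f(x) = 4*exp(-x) 4*gamma(s)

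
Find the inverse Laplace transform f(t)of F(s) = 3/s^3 3 * t^2/2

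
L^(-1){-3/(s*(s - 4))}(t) -3*exp(2*t)*sinh(2*t)/2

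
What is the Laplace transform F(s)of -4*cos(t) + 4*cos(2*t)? 4*s/(s^2 + 4) - 4*s/(s^2 + 1)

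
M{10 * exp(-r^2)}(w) 5 * gamma(w/2)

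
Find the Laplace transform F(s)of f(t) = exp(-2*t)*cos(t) (s + 2)/((s + 2)^2 + 1)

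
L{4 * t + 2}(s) 4/s^2 + 2/s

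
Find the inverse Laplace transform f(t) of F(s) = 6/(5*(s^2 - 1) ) 6*sinh(t) /5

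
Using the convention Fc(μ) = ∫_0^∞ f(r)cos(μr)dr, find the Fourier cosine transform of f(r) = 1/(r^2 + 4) pi*exp(-2*μ)/4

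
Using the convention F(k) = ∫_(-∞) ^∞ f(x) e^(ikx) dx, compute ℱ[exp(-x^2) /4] sqrt(pi)*exp(-k^2/4) /4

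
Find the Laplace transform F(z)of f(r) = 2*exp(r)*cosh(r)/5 2*(z - 1)/(5*z*(z - 2))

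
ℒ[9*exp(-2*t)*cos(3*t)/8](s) 9*(s + 2)/(8*((s + 2)^2 + 9))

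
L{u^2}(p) 2/p^3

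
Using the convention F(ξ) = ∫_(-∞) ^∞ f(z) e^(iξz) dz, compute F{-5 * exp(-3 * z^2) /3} -5 * sqrt(3) * sqrt(pi) * exp(-ξ^2/12) /9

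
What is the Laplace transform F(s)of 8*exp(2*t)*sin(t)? 8/((s - 2)^2 + 1)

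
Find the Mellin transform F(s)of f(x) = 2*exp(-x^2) gamma(s/2)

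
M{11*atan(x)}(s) -11*pi*sec(pi*s/2)/(2*s)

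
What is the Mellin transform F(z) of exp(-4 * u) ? gamma(z) /4^z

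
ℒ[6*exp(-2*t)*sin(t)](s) 6/((s + 2)^2 + 1)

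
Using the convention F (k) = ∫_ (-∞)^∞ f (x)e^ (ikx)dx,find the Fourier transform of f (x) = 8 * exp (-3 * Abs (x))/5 48/ (5 * (k^2 + 9))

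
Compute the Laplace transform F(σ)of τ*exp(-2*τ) (σ + 2)^(-2)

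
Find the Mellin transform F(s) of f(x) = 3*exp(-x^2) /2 3*gamma(s/2) /4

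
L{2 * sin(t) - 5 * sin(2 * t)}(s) 2/(s^2 + 1) - 10/(s^2 + 4)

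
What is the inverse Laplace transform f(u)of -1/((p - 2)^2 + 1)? -exp(2*u)*sin(u)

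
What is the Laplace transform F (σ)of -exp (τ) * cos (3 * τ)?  (1 - σ)/ ( (σ - 1)^2 + 9)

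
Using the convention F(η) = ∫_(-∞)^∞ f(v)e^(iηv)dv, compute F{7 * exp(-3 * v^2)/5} 7 * sqrt(3) * sqrt(pi) * exp(-η^2/12)/15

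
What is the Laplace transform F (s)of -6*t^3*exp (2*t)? -36/ (s - 2)^4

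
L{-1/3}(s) -1/(3 * s)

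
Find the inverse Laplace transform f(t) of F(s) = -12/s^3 -6 * t^2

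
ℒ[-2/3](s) -2/ (3*s)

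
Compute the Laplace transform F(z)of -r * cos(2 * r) (4 - z^2)/(z^2 + 4)^2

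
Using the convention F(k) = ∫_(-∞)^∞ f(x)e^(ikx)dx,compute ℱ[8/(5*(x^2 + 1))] 8*pi*exp(-Abs(k))/5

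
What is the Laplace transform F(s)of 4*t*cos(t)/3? 4*(s^2 - 1)/(3*(s^2+1)^2)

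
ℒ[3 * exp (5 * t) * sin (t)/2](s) 3/ (2 * ( (s - 5)^2 + 1))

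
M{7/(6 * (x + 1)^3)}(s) 7 * pi * (s - 2) * (s - 1)/(12 * sin(pi * s))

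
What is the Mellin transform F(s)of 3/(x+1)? 3 * pi * csc(pi * s)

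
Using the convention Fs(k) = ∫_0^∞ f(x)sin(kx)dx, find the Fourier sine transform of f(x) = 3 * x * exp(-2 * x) 12 * k/(k^2+4)^2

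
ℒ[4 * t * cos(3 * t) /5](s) 4 * (s^2 - 9) /(5 * (s^2 + 9) ^2) 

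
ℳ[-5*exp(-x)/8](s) -5*gamma(s)/8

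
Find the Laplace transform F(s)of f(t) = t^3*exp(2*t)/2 3/(s - 2)^4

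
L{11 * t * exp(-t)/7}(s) 11/(7 * (s + 1)^2)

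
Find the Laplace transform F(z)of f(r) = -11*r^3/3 -22/z^4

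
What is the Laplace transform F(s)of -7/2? -7/(2*s)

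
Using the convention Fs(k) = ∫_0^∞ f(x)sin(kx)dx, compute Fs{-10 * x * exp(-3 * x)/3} -20 * k/(k^2 + 9)^2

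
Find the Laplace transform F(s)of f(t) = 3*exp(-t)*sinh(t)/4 3/(4*s*(s + 2))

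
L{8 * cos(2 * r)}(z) 8 * z/(z^2 + 4)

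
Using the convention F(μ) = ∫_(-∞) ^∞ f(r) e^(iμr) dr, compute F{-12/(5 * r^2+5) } -12 * pi * exp(-Abs(μ) ) /5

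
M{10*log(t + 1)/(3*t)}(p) -10*pi*csc(pi*p)/(3*p - 3)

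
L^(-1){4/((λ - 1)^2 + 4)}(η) 2*exp(η)*sin(2*η)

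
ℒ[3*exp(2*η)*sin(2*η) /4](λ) 3/(2*((λ - 2) ^2 + 4) ) 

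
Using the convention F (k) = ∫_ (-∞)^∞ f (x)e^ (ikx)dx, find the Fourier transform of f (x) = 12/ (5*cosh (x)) 12*pi/ (5*cosh (pi*k/2))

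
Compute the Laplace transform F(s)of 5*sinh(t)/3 5/(3*(s^2 - 1))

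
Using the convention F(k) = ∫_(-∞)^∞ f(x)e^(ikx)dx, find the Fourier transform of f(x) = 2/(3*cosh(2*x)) pi/(3*cosh(pi*k/4))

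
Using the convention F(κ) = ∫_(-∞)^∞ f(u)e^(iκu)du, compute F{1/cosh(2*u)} pi/(2*cosh(pi*κ/4))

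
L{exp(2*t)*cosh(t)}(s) (s - 2)/((s - 2)^2-1)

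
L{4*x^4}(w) 96/w^5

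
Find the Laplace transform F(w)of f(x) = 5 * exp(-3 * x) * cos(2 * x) 5 * (w+3)/((w+3)^2+4)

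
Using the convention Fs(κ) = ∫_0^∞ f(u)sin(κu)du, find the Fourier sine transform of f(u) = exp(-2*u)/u atan(κ/2)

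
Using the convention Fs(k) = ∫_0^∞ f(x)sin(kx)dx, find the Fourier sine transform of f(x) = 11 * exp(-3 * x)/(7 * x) 11 * atan(k/3)/7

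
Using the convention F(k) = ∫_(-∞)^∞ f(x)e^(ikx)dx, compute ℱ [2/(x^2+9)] 2*pi*exp(-3*Abs(k))/3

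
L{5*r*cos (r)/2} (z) 5*(z^2-1)/ (2*(z^2 + 1)^2)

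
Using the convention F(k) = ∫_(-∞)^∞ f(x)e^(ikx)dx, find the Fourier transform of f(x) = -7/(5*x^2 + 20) -7*pi*exp(-2*Abs(k))/10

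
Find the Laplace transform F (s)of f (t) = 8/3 8/ (3 * s)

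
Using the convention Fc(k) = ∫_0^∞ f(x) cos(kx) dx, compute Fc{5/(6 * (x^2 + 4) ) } 5 * pi * exp(-2 * k) /24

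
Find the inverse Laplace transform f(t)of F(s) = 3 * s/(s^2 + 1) 3 * cos(t)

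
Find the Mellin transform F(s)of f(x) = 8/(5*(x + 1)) 8*pi*csc(pi*s)/5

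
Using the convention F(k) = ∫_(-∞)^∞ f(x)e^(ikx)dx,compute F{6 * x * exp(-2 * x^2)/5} 3 * sqrt(2) * I * sqrt(pi) * k * exp(-k^2/8)/20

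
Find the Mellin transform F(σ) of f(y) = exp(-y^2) gamma(σ/2) /2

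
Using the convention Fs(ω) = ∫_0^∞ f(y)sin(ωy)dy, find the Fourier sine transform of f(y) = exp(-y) ω/(ω^2 + 1)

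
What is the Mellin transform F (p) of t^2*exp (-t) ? gamma (p + 2) 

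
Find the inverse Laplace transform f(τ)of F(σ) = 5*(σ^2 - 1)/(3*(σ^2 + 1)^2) 5*τ*cos(τ)/3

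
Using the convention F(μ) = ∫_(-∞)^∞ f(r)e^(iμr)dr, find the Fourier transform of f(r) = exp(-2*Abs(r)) 4/(μ^2+4)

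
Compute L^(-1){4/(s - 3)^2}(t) 4*t*exp(3*t)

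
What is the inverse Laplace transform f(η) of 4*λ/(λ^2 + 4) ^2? η*sin(2*η) 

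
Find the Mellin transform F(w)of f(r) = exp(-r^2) gamma(w/2)/2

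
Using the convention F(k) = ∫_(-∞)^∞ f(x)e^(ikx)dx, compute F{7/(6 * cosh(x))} 7 * pi/(6 * cosh(pi * k/2))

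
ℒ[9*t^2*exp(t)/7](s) 18/(7*(s - 1)^3)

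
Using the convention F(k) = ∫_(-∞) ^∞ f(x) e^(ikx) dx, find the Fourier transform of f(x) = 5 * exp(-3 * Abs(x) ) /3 10/(k^2 + 9) 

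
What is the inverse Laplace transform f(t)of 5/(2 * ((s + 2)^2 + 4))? 5 * exp(-2 * t) * sin(2 * t)/4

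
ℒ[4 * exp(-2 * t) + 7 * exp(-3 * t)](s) 7/(s + 3) + 4/(s + 2)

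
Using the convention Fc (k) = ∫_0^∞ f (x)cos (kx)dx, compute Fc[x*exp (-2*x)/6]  (4 - k^2)/ (6*(k^2 + 4)^2)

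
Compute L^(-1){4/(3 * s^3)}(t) 2 * t^2/3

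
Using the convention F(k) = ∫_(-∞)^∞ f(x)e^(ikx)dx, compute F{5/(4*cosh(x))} 5*pi/(4*cosh(pi*k/2))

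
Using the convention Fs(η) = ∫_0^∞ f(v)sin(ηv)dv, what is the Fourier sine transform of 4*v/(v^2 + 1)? 2*pi*exp(-η)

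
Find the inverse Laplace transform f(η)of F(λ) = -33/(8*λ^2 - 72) -11*sinh(3*η)/8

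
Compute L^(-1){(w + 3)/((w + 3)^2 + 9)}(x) exp(-3*x)*cos(3*x)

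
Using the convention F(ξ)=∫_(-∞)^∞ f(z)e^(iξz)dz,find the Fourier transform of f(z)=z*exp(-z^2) I*sqrt(pi)*ξ*exp(-ξ^2/4)/2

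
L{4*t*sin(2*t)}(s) 16*s/(s^2 + 4)^2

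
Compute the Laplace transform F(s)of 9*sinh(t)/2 9/(2*(s^2 - 1))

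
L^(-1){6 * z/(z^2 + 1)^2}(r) 3 * r * sin(r)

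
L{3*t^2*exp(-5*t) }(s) 6/(s + 5) ^3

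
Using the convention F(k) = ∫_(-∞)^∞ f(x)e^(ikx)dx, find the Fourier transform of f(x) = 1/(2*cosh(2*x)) pi/(4*cosh(pi*k/4))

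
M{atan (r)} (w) -pi*sec (pi*w/2)/ (2*w)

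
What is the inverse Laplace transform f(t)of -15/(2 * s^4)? -5 * t^3/4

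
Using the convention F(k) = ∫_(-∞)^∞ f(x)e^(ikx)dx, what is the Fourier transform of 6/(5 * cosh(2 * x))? 3 * pi/(5 * cosh(pi * k/4))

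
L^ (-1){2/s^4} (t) t^3/3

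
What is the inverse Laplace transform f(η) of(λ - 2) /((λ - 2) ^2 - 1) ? exp(2 * η) * cosh(η) 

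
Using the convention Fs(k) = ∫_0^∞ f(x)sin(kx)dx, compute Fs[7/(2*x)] 7*pi/4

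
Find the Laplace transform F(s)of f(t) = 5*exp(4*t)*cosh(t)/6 5*(s - 4)/(6*((s - 4)^2 - 1))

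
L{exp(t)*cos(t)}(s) (s - 1)/((s - 1)^2 + 1)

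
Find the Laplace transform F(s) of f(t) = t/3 1/(3*s^2) 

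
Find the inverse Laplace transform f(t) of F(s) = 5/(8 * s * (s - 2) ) 5 * exp(t) * sinh(t) /8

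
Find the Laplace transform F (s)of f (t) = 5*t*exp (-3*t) 5/ (s + 3)^2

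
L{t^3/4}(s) 3/(2*s^4)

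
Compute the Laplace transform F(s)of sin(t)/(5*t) atan(1/s)/5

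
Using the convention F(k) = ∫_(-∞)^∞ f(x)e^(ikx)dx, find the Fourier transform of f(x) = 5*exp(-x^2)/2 5*sqrt(pi)*exp(-k^2/4)/2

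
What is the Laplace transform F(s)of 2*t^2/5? 4/(5*s^3)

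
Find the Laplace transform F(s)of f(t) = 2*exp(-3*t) 2/(s+3)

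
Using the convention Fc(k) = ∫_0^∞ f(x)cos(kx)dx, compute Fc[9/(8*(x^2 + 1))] 9*pi*exp(-k)/16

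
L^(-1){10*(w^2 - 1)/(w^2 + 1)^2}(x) 10*x*cos(x)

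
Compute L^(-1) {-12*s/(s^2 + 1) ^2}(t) -6*t*sin(t) 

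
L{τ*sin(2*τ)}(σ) 4*σ/(σ^2+4)^2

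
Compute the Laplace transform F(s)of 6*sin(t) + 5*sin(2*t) 6/(s^2 + 1) + 10/(s^2 + 4)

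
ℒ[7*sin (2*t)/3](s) 14/ (3*(s^2 + 4))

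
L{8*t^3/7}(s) 48/(7*s^4)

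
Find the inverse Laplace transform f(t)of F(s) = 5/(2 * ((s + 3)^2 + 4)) 5 * exp(-3 * t) * sin(2 * t)/4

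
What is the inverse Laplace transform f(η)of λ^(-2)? η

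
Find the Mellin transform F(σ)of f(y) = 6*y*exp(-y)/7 6*gamma(σ + 1)/7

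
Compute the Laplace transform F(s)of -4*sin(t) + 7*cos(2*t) 7*s/(s^2 + 4) - 4/(s^2 + 1)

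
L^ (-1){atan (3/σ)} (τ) sin (3*τ)/τ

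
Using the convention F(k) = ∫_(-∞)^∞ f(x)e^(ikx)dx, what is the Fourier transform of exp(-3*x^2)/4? sqrt(3)*sqrt(pi)*exp(-k^2/12)/12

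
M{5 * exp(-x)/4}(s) 5 * gamma(s)/4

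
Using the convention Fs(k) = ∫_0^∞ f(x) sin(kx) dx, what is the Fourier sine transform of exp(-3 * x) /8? k/(8 * (k^2 + 9) ) 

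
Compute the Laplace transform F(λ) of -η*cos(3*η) (9 - λ^2) /(λ^2 + 9) ^2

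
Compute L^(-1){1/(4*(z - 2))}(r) exp(2*r)/4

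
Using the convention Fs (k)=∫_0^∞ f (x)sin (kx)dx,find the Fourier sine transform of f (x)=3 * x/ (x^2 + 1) 3 * pi * exp (-k)/2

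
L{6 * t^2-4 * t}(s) 12/s^3-4/s^2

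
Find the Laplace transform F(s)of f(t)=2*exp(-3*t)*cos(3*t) 2*(s + 3)/((s + 3)^2 + 9)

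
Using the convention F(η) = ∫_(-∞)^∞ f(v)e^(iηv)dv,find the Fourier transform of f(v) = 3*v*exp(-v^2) 3*I*sqrt(pi)*η*exp(-η^2/4)/2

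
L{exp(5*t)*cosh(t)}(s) (s - 5)/((s - 5)^2 - 1)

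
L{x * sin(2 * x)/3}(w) 4 * w/(3 * (w^2 + 4)^2)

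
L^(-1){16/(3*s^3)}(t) 8*t^2/3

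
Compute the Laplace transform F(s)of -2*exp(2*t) -2/(s - 2)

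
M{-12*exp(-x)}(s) -12*gamma(s)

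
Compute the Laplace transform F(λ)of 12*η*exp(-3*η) 12/(λ + 3)^2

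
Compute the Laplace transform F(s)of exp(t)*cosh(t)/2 (s - 1)/(2*s*(s - 2))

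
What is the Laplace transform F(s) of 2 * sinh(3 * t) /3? 2/(s^2 - 9) 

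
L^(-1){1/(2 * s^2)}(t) t/2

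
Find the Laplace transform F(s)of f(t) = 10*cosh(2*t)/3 10*s/(3*(s^2 - 4))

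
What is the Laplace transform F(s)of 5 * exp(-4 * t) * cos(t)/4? 5 * (s + 4)/(4 * ((s + 4)^2 + 1))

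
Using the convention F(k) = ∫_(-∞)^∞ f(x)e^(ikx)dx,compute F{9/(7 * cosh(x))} 9 * pi/(7 * cosh(pi * k/2))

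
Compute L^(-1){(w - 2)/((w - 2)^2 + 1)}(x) exp(2 * x) * cos(x)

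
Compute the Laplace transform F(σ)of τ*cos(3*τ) (σ^2 - 9)/(σ^2 + 9)^2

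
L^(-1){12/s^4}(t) 2*t^3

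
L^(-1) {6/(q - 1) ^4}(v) v^3*exp(v) 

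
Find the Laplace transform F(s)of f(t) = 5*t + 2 5/s^2 + 2/s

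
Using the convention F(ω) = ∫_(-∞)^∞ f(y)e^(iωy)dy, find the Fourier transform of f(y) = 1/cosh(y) pi/cosh(pi * ω/2)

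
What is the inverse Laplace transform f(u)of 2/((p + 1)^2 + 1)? 2 * exp(-u) * sin(u)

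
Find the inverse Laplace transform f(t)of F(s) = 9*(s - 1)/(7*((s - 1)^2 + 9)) 9*exp(t)*cos(3*t)/7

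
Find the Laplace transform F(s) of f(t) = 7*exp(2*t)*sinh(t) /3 7/(3*((s - 2) ^2 - 1) ) 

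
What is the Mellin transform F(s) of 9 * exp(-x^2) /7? 9 * gamma(s/2) /14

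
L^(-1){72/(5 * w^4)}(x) 12 * x^3/5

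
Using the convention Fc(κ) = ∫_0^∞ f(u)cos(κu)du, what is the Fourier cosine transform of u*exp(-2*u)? (4 - κ^2)/(κ^2 + 4)^2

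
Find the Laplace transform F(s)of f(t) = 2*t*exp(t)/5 2/(5*(s - 1)^2)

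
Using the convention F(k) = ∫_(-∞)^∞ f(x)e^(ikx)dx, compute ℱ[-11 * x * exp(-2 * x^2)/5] -11 * sqrt(2) * I * sqrt(pi) * k * exp(-k^2/8)/40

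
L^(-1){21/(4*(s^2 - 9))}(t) 7*sinh(3*t)/4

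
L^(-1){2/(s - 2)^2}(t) 2*t*exp(2*t)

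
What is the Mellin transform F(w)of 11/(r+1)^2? -11*pi*(w - 1)/sin(pi*w)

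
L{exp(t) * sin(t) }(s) 1/((s - 1) ^2 + 1) 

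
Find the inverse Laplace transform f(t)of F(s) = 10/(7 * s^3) 5 * t^2/7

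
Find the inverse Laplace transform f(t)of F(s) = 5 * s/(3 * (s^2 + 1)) 5 * cos(t)/3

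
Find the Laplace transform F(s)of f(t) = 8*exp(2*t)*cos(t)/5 8*(s - 2)/(5*((s - 2)^2 + 1))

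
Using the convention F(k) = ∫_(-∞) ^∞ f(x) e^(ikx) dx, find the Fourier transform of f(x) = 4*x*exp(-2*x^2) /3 sqrt(2)*I*sqrt(pi)*k*exp(-k^2/8) /6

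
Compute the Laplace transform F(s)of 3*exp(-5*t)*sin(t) 3/((s + 5)^2 + 1)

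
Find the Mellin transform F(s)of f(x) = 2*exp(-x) 2*gamma(s)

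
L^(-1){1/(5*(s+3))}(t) exp(-3*t)/5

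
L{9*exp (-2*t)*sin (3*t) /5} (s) 27/ (5*( (s + 2) ^2 + 9) ) 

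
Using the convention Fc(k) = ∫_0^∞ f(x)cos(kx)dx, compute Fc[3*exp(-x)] 3/(k^2 + 1)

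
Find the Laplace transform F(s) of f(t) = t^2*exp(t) 2/(s - 1) ^3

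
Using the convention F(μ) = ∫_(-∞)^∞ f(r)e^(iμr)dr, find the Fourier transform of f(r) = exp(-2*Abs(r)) 4/(μ^2 + 4)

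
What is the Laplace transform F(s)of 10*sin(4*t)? 40/(s^2 + 16)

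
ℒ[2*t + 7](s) 7/s + 2/s^2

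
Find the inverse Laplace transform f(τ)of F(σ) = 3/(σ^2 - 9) sinh(3*τ)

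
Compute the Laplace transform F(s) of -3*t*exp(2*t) -3/(s - 2) ^2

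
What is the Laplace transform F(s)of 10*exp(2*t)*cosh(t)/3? 10*(s - 2)/(3*((s - 2)^2 - 1))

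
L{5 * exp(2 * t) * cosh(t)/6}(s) 5 * (s - 2)/(6 * ((s - 2)^2 - 1))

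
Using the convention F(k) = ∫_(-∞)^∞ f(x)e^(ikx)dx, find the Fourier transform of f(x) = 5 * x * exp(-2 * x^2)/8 5 * sqrt(2) * I * sqrt(pi) * k * exp(-k^2/8)/64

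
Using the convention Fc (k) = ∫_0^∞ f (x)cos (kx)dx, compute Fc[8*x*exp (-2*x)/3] 8*(4 - k^2)/ (3*(k^2 + 4)^2)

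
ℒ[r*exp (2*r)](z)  (z - 2)^ (-2)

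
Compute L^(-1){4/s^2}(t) 4*t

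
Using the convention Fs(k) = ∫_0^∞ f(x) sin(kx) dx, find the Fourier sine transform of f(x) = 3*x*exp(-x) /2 3*k/(k^2 + 1) ^2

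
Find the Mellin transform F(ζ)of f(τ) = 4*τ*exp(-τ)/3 4*gamma(ζ+1)/3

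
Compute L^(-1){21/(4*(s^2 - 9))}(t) 7*sinh(3*t)/4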